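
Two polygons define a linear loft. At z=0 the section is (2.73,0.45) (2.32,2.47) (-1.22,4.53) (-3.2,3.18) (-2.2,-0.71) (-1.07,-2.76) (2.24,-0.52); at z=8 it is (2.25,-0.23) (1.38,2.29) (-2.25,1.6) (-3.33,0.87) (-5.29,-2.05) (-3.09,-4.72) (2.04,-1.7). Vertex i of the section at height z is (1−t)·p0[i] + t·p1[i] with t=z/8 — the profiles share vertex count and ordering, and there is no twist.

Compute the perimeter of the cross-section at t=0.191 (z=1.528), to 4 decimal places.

Perimeter at t=0.191: 20.0315

Cross-section at t=0.191: each vertex is (1-t)·p0[i] + t·p1[i].
  v1: (1-0.191)·(2.73,0.45) + 0.191·(2.25,-0.23) = (2.6383,0.3201)
  v2: (1-0.191)·(2.32,2.47) + 0.191·(1.38,2.29) = (2.1405,2.4356)
  v3: (1-0.191)·(-1.22,4.53) + 0.191·(-2.25,1.6) = (-1.4167,3.9704)
  v4: (1-0.191)·(-3.2,3.18) + 0.191·(-3.33,0.87) = (-3.2248,2.7388)
  v5: (1-0.191)·(-2.2,-0.71) + 0.191·(-5.29,-2.05) = (-2.7902,-0.9659)
  v6: (1-0.191)·(-1.07,-2.76) + 0.191·(-3.09,-4.72) = (-1.4558,-3.1344)
  v7: (1-0.191)·(2.24,-0.52) + 0.191·(2.04,-1.7) = (2.2018,-0.7454)
Perimeter = Σ |v_{i+1} − v_i|:
  edge 1→2: √(-0.4979² + 2.1155²) = 2.1733 (running 2.1733)
  edge 2→3: √(-3.5572² + 1.5347²) = 3.8742 (running 6.0474)
  edge 3→4: √(-1.8081² + -1.2316²) = 2.1877 (running 8.2351)
  edge 4→5: √(0.4346² + -3.7047²) = 3.7301 (running 11.9653)
  edge 5→6: √(1.3344² + -2.1684²) = 2.5461 (running 14.5114)
  edge 6→7: √(3.6576² + 2.3890²) = 4.3687 (running 18.8801)
  edge 7→1: √(0.4365² + 1.0655²) = 1.1515 (running 20.0315)
Perimeter = 20.0315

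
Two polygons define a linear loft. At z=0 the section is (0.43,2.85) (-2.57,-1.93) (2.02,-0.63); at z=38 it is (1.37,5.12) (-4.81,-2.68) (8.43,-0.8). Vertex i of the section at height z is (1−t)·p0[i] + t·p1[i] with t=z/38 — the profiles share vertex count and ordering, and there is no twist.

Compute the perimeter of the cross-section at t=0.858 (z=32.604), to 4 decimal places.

Cross-section at t=0.858: each vertex is (1-t)·p0[i] + t·p1[i].
  v1: (1-0.858)·(0.43,2.85) + 0.858·(1.37,5.12) = (1.2365,4.7977)
  v2: (1-0.858)·(-2.57,-1.93) + 0.858·(-4.81,-2.68) = (-4.4919,-2.5735)
  v3: (1-0.858)·(2.02,-0.63) + 0.858·(8.43,-0.8) = (7.5198,-0.7759)
Perimeter = Σ |v_{i+1} − v_i|:
  edge 1→2: √(-5.7284² + -7.3712²) = 9.3354 (running 9.3354)
  edge 2→3: √(12.0117² + 1.7976²) = 12.1455 (running 21.4808)
  edge 3→1: √(-6.2833² + 5.5735²) = 8.3990 (running 29.8799)
Perimeter = 29.8799

Perimeter at t=0.858: 29.8799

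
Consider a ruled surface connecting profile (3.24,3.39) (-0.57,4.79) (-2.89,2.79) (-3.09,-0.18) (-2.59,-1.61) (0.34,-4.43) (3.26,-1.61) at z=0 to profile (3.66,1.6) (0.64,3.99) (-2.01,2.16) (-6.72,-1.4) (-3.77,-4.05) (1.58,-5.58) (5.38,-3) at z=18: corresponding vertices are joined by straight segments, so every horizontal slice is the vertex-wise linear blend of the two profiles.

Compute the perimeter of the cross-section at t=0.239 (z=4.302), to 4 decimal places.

Cross-section at t=0.239: each vertex is (1-t)·p0[i] + t·p1[i].
  v1: (1-0.239)·(3.24,3.39) + 0.239·(3.66,1.6) = (3.3404,2.9622)
  v2: (1-0.239)·(-0.57,4.79) + 0.239·(0.64,3.99) = (-0.2808,4.5988)
  v3: (1-0.239)·(-2.89,2.79) + 0.239·(-2.01,2.16) = (-2.6797,2.6394)
  v4: (1-0.239)·(-3.09,-0.18) + 0.239·(-6.72,-1.4) = (-3.9576,-0.4716)
  v5: (1-0.239)·(-2.59,-1.61) + 0.239·(-3.77,-4.05) = (-2.8720,-2.1932)
  v6: (1-0.239)·(0.34,-4.43) + 0.239·(1.58,-5.58) = (0.6364,-4.7048)
  v7: (1-0.239)·(3.26,-1.61) + 0.239·(5.38,-3) = (3.7667,-1.9422)
Perimeter = Σ |v_{i+1} − v_i|:
  edge 1→2: √(-3.6212² + 1.6366²) = 3.9739 (running 3.9739)
  edge 2→3: √(-2.3989² + -1.9594²) = 3.0974 (running 7.0712)
  edge 3→4: √(-1.2779² + -3.1110²) = 3.3632 (running 10.4345)
  edge 4→5: √(1.0856² + -1.7216²) = 2.0353 (running 12.4697)
  edge 5→6: √(3.5084² + -2.5117²) = 4.3148 (running 16.7845)
  edge 6→7: √(3.1303² + 2.7626²) = 4.1751 (running 20.9596)
  edge 7→1: √(-0.4263² + 4.9044²) = 4.9229 (running 25.8824)
Perimeter = 25.8824

Perimeter at t=0.239: 25.8824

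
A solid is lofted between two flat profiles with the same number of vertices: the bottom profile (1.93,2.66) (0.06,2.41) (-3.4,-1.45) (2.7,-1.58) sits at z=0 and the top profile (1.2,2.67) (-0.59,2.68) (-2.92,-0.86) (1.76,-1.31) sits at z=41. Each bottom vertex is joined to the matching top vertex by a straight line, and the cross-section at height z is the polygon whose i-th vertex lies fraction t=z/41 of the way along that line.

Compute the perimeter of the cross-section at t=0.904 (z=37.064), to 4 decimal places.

Perimeter at t=0.904: 15.0030

Cross-section at t=0.904: each vertex is (1-t)·p0[i] + t·p1[i].
  v1: (1-0.904)·(1.93,2.66) + 0.904·(1.2,2.67) = (1.2701,2.6690)
  v2: (1-0.904)·(0.06,2.41) + 0.904·(-0.59,2.68) = (-0.5276,2.6541)
  v3: (1-0.904)·(-3.4,-1.45) + 0.904·(-2.92,-0.86) = (-2.9661,-0.9166)
  v4: (1-0.904)·(2.7,-1.58) + 0.904·(1.76,-1.31) = (1.8502,-1.3359)
Perimeter = Σ |v_{i+1} − v_i|:
  edge 1→2: √(-1.7977² + -0.0150²) = 1.7977 (running 1.7977)
  edge 2→3: √(-2.4385² + -3.5707²) = 4.3239 (running 6.1217)
  edge 3→4: √(4.8163² + -0.4193²) = 4.8345 (running 10.9562)
  edge 4→1: √(-0.5802² + 4.0050²) = 4.0468 (running 15.0030)
Perimeter = 15.0030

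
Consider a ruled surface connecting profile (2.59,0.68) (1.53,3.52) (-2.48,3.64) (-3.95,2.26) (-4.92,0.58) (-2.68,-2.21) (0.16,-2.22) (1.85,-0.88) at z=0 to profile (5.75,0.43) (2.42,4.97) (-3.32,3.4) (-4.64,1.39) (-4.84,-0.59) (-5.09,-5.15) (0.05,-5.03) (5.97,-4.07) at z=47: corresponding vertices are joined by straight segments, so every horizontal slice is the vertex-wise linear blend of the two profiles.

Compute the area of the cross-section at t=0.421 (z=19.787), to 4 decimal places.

Cross-section at t=0.421: each vertex is (1-t)·p0[i] + t·p1[i].
  v1: (1-0.421)·(2.59,0.68) + 0.421·(5.75,0.43) = (3.9204,0.5747)
  v2: (1-0.421)·(1.53,3.52) + 0.421·(2.42,4.97) = (1.9047,4.1304)
  v3: (1-0.421)·(-2.48,3.64) + 0.421·(-3.32,3.4) = (-2.8336,3.5390)
  v4: (1-0.421)·(-3.95,2.26) + 0.421·(-4.64,1.39) = (-4.2405,1.8937)
  v5: (1-0.421)·(-4.92,0.58) + 0.421·(-4.84,-0.59) = (-4.8863,0.0874)
  v6: (1-0.421)·(-2.68,-2.21) + 0.421·(-5.09,-5.15) = (-3.6946,-3.4477)
  v7: (1-0.421)·(0.16,-2.22) + 0.421·(0.05,-5.03) = (0.1137,-3.4030)
  v8: (1-0.421)·(1.85,-0.88) + 0.421·(5.97,-4.07) = (3.5845,-2.2230)
Shoelace sum Σ(x_i·y_{i+1} − x_{i+1}·y_i):
  i=1: 3.9204·4.1304 − 1.9047·0.5747 = +15.0981 (running +15.0981)
  i=2: 1.9047·3.5390 − -2.8336·4.1304 = +18.4448 (running +33.5430)
  i=3: -2.8336·1.8937 − -4.2405·3.5390 = +9.6408 (running +43.1837)
  i=4: -4.2405·0.0874 − -4.8863·1.8937 = +8.8826 (running +52.0664)
  i=5: -4.8863·-3.4477 − -3.6946·0.0874 = +17.1698 (running +69.2361)
  i=6: -3.6946·-3.4030 − 0.1137·-3.4477 = +12.9648 (running +82.2009)
  i=7: 0.1137·-2.2230 − 3.5845·-3.4030 = +11.9454 (running +94.1463)
  i=8: 3.5845·0.5747 − 3.9204·-2.2230 = +10.7751 (running +104.9215)
Area = |Σ|/2 = |104.9215|/2 = 52.4607

Area at t=0.421: 52.4607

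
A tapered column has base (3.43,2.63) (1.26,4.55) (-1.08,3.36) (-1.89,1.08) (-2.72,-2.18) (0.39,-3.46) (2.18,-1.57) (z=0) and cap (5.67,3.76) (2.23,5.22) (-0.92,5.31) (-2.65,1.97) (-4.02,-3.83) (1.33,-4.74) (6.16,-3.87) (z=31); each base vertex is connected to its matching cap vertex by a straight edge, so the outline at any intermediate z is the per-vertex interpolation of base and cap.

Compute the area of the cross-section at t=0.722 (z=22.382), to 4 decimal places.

Area at t=0.722: 64.7044

Cross-section at t=0.722: each vertex is (1-t)·p0[i] + t·p1[i].
  v1: (1-0.722)·(3.43,2.63) + 0.722·(5.67,3.76) = (5.0473,3.4459)
  v2: (1-0.722)·(1.26,4.55) + 0.722·(2.23,5.22) = (1.9603,5.0337)
  v3: (1-0.722)·(-1.08,3.36) + 0.722·(-0.92,5.31) = (-0.9645,4.7679)
  v4: (1-0.722)·(-1.89,1.08) + 0.722·(-2.65,1.97) = (-2.4387,1.7226)
  v5: (1-0.722)·(-2.72,-2.18) + 0.722·(-4.02,-3.83) = (-3.6586,-3.3713)
  v6: (1-0.722)·(0.39,-3.46) + 0.722·(1.33,-4.74) = (1.0687,-4.3842)
  v7: (1-0.722)·(2.18,-1.57) + 0.722·(6.16,-3.87) = (5.0536,-3.2306)
Shoelace sum Σ(x_i·y_{i+1} − x_{i+1}·y_i):
  i=1: 5.0473·5.0337 − 1.9603·3.4459 = +18.6516 (running +18.6516)
  i=2: 1.9603·4.7679 − -0.9645·5.0337 = +14.2016 (running +32.8533)
  i=3: -0.9645·1.7226 − -2.4387·4.7679 = +9.9662 (running +42.8195)
  i=4: -2.4387·-3.3713 − -3.6586·1.7226 = +14.5239 (running +57.3434)
  i=5: -3.6586·-4.3842 − 1.0687·-3.3713 = +19.6427 (running +76.9861)
  i=6: 1.0687·-3.2306 − 5.0536·-4.3842 = +18.7031 (running +95.6892)
  i=7: 5.0536·3.4459 − 5.0473·-3.2306 = +33.7196 (running +129.4088)
Area = |Σ|/2 = |129.4088|/2 = 64.7044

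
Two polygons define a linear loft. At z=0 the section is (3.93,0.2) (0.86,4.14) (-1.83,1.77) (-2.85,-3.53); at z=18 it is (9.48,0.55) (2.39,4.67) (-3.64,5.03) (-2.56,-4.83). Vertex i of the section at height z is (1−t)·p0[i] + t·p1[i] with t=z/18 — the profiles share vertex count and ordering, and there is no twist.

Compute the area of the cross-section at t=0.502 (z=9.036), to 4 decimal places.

Area at t=0.502: 47.1672

Cross-section at t=0.502: each vertex is (1-t)·p0[i] + t·p1[i].
  v1: (1-0.502)·(3.93,0.2) + 0.502·(9.48,0.55) = (6.7161,0.3757)
  v2: (1-0.502)·(0.86,4.14) + 0.502·(2.39,4.67) = (1.6281,4.4061)
  v3: (1-0.502)·(-1.83,1.77) + 0.502·(-3.64,5.03) = (-2.7386,3.4065)
  v4: (1-0.502)·(-2.85,-3.53) + 0.502·(-2.56,-4.83) = (-2.7044,-4.1826)
Shoelace sum Σ(x_i·y_{i+1} − x_{i+1}·y_i):
  i=1: 6.7161·4.4061 − 1.6281·0.3757 = +28.9799 (running +28.9799)
  i=2: 1.6281·3.4065 − -2.7386·4.4061 = +17.6125 (running +46.5924)
  i=3: -2.7386·-4.1826 − -2.7044·3.4065 = +20.6672 (running +67.2596)
  i=4: -2.7044·0.3757 − 6.7161·-4.1826 = +27.0747 (running +94.3343)
Area = |Σ|/2 = |94.3343|/2 = 47.1672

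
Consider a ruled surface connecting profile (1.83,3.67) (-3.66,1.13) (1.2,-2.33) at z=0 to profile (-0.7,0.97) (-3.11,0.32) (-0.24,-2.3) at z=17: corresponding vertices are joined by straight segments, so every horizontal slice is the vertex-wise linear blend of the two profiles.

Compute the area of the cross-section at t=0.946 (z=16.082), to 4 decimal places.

Area at t=0.946: 4.5530

Cross-section at t=0.946: each vertex is (1-t)·p0[i] + t·p1[i].
  v1: (1-0.946)·(1.83,3.67) + 0.946·(-0.7,0.97) = (-0.5634,1.1158)
  v2: (1-0.946)·(-3.66,1.13) + 0.946·(-3.11,0.32) = (-3.1397,0.3637)
  v3: (1-0.946)·(1.2,-2.33) + 0.946·(-0.24,-2.3) = (-0.1622,-2.3016)
Shoelace sum Σ(x_i·y_{i+1} − x_{i+1}·y_i):
  i=1: -0.5634·0.3637 − -3.1397·1.1158 = +3.2984 (running +3.2984)
  i=2: -3.1397·-2.3016 − -0.1622·0.3637 = +7.2854 (running +10.5838)
  i=3: -0.1622·1.1158 − -0.5634·-2.3016 = -1.4777 (running +9.1060)
Area = |Σ|/2 = |9.1060|/2 = 4.5530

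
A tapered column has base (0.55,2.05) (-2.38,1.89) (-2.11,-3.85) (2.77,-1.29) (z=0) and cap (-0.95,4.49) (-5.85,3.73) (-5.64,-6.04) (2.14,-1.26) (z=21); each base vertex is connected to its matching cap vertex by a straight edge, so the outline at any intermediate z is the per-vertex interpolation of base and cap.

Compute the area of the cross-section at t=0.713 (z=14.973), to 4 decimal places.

Area at t=0.713: 42.1900

Cross-section at t=0.713: each vertex is (1-t)·p0[i] + t·p1[i].
  v1: (1-0.713)·(0.55,2.05) + 0.713·(-0.95,4.49) = (-0.5195,3.7897)
  v2: (1-0.713)·(-2.38,1.89) + 0.713·(-5.85,3.73) = (-4.8541,3.2019)
  v3: (1-0.713)·(-2.11,-3.85) + 0.713·(-5.64,-6.04) = (-4.6269,-5.4115)
  v4: (1-0.713)·(2.77,-1.29) + 0.713·(2.14,-1.26) = (2.3208,-1.2686)
Shoelace sum Σ(x_i·y_{i+1} − x_{i+1}·y_i):
  i=1: -0.5195·3.2019 − -4.8541·3.7897 = +16.7323 (running +16.7323)
  i=2: -4.8541·-5.4115 − -4.6269·3.2019 = +41.0828 (running +57.8151)
  i=3: -4.6269·-1.2686 − 2.3208·-5.4115 = +18.4287 (running +76.2438)
  i=4: 2.3208·3.7897 − -0.5195·-1.2686 = +8.1362 (running +84.3800)
Area = |Σ|/2 = |84.3800|/2 = 42.1900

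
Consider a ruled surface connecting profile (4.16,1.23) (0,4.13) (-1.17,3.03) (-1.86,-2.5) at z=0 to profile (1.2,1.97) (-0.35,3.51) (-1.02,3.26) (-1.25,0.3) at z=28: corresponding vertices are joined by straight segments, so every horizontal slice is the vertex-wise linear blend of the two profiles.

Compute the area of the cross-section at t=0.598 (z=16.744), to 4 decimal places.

Area at t=0.598: 8.9164

Cross-section at t=0.598: each vertex is (1-t)·p0[i] + t·p1[i].
  v1: (1-0.598)·(4.16,1.23) + 0.598·(1.2,1.97) = (2.3899,1.6725)
  v2: (1-0.598)·(0,4.13) + 0.598·(-0.35,3.51) = (-0.2093,3.7592)
  v3: (1-0.598)·(-1.17,3.03) + 0.598·(-1.02,3.26) = (-1.0803,3.1675)
  v4: (1-0.598)·(-1.86,-2.5) + 0.598·(-1.25,0.3) = (-1.4952,-0.8256)
Shoelace sum Σ(x_i·y_{i+1} − x_{i+1}·y_i):
  i=1: 2.3899·3.7592 − -0.2093·1.6725 = +9.3343 (running +9.3343)
  i=2: -0.2093·3.1675 − -1.0803·3.7592 = +3.3981 (running +12.7325)
  i=3: -1.0803·-0.8256 − -1.4952·3.1675 = +5.6281 (running +18.3605)
  i=4: -1.4952·1.6725 − 2.3899·-0.8256 = -0.5277 (running +17.8329)
Area = |Σ|/2 = |17.8329|/2 = 8.9164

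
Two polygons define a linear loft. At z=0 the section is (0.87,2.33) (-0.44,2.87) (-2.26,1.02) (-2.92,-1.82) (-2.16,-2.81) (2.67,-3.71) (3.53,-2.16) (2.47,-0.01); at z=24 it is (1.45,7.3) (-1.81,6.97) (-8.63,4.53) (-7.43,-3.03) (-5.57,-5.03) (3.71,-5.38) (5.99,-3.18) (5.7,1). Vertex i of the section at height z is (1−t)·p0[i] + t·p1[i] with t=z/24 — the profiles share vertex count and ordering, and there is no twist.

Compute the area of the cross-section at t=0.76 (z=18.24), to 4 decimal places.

Cross-section at t=0.76: each vertex is (1-t)·p0[i] + t·p1[i].
  v1: (1-0.76)·(0.87,2.33) + 0.76·(1.45,7.3) = (1.3108,6.1072)
  v2: (1-0.76)·(-0.44,2.87) + 0.76·(-1.81,6.97) = (-1.4812,5.9860)
  v3: (1-0.76)·(-2.26,1.02) + 0.76·(-8.63,4.53) = (-7.1012,3.6876)
  v4: (1-0.76)·(-2.92,-1.82) + 0.76·(-7.43,-3.03) = (-6.3476,-2.7396)
  v5: (1-0.76)·(-2.16,-2.81) + 0.76·(-5.57,-5.03) = (-4.7516,-4.4972)
  v6: (1-0.76)·(2.67,-3.71) + 0.76·(3.71,-5.38) = (3.4604,-4.9792)
  v7: (1-0.76)·(3.53,-2.16) + 0.76·(5.99,-3.18) = (5.3996,-2.9352)
  v8: (1-0.76)·(2.47,-0.01) + 0.76·(5.7,1) = (4.9248,0.7576)
Shoelace sum Σ(x_i·y_{i+1} − x_{i+1}·y_i):
  i=1: 1.3108·5.9860 − -1.4812·6.1072 = +16.8924 (running +16.8924)
  i=2: -1.4812·3.6876 − -7.1012·5.9860 = +37.0457 (running +53.9381)
  i=3: -7.1012·-2.7396 − -6.3476·3.6876 = +42.8619 (running +96.8000)
  i=4: -6.3476·-4.4972 − -4.7516·-2.7396 = +15.5289 (running +112.3289)
  i=5: -4.7516·-4.9792 − 3.4604·-4.4972 = +39.2213 (running +151.5502)
  i=6: 3.4604·-2.9352 − 5.3996·-4.9792 = +16.7287 (running +168.2789)
  i=7: 5.3996·0.7576 − 4.9248·-2.9352 = +18.5460 (running +186.8250)
  i=8: 4.9248·6.1072 − 1.3108·0.7576 = +29.0837 (running +215.9086)
Area = |Σ|/2 = |215.9086|/2 = 107.9543

Area at t=0.76: 107.9543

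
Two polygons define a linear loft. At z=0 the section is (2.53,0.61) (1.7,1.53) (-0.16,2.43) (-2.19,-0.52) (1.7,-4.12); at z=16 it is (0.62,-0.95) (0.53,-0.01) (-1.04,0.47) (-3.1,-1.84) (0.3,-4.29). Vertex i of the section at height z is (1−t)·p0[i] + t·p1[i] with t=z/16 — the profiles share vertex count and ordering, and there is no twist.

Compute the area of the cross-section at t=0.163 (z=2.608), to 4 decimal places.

Area at t=0.163: 15.7695

Cross-section at t=0.163: each vertex is (1-t)·p0[i] + t·p1[i].
  v1: (1-0.163)·(2.53,0.61) + 0.163·(0.62,-0.95) = (2.2187,0.3557)
  v2: (1-0.163)·(1.7,1.53) + 0.163·(0.53,-0.01) = (1.5093,1.2790)
  v3: (1-0.163)·(-0.16,2.43) + 0.163·(-1.04,0.47) = (-0.3034,2.1105)
  v4: (1-0.163)·(-2.19,-0.52) + 0.163·(-3.1,-1.84) = (-2.3383,-0.7352)
  v5: (1-0.163)·(1.7,-4.12) + 0.163·(0.3,-4.29) = (1.4718,-4.1477)
Shoelace sum Σ(x_i·y_{i+1} − x_{i+1}·y_i):
  i=1: 2.2187·1.2790 − 1.5093·0.3557 = +2.3007 (running +2.3007)
  i=2: 1.5093·2.1105 − -0.3034·1.2790 = +3.5735 (running +5.8742)
  i=3: -0.3034·-0.7352 − -2.3383·2.1105 = +5.1582 (running +11.0324)
  i=4: -2.3383·-4.1477 − 1.4718·-0.7352 = +10.7807 (running +21.8131)
  i=5: 1.4718·0.3557 − 2.2187·-4.1477 = +9.7259 (running +31.5391)
Area = |Σ|/2 = |31.5391|/2 = 15.7695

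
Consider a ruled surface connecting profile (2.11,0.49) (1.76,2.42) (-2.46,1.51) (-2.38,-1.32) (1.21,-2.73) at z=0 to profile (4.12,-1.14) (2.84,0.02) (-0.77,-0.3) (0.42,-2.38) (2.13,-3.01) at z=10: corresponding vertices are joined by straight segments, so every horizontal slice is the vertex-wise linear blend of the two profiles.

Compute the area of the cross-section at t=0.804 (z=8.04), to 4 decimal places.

Area at t=0.804: 10.5470

Cross-section at t=0.804: each vertex is (1-t)·p0[i] + t·p1[i].
  v1: (1-0.804)·(2.11,0.49) + 0.804·(4.12,-1.14) = (3.7260,-0.8205)
  v2: (1-0.804)·(1.76,2.42) + 0.804·(2.84,0.02) = (2.6283,0.4904)
  v3: (1-0.804)·(-2.46,1.51) + 0.804·(-0.77,-0.3) = (-1.1012,0.0548)
  v4: (1-0.804)·(-2.38,-1.32) + 0.804·(0.42,-2.38) = (-0.1288,-2.1722)
  v5: (1-0.804)·(1.21,-2.73) + 0.804·(2.13,-3.01) = (1.9497,-2.9551)
Shoelace sum Σ(x_i·y_{i+1} − x_{i+1}·y_i):
  i=1: 3.7260·0.4904 − 2.6283·-0.8205 = +3.9838 (running +3.9838)
  i=2: 2.6283·0.0548 − -1.1012·0.4904 = +0.6840 (running +4.6678)
  i=3: -1.1012·-2.1722 − -0.1288·0.0548 = +2.3992 (running +7.0670)
  i=4: -0.1288·-2.9551 − 1.9497·-2.1722 = +4.6158 (running +11.6828)
  i=5: 1.9497·-0.8205 − 3.7260·-2.9551 = +9.4111 (running +21.0940)
Area = |Σ|/2 = |21.0940|/2 = 10.5470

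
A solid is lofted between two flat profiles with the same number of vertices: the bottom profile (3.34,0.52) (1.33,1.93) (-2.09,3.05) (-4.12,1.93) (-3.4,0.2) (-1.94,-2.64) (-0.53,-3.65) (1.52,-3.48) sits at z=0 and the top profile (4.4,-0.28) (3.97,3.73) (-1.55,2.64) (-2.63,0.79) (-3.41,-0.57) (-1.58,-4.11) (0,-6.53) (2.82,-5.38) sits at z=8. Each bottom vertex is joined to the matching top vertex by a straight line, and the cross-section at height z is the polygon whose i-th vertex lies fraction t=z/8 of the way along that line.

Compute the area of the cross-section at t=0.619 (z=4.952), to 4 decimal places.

Cross-section at t=0.619: each vertex is (1-t)·p0[i] + t·p1[i].
  v1: (1-0.619)·(3.34,0.52) + 0.619·(4.4,-0.28) = (3.9961,0.0248)
  v2: (1-0.619)·(1.33,1.93) + 0.619·(3.97,3.73) = (2.9642,3.0442)
  v3: (1-0.619)·(-2.09,3.05) + 0.619·(-1.55,2.64) = (-1.7557,2.7962)
  v4: (1-0.619)·(-4.12,1.93) + 0.619·(-2.63,0.79) = (-3.1977,1.2243)
  v5: (1-0.619)·(-3.4,0.2) + 0.619·(-3.41,-0.57) = (-3.4062,-0.2766)
  v6: (1-0.619)·(-1.94,-2.64) + 0.619·(-1.58,-4.11) = (-1.7172,-3.5499)
  v7: (1-0.619)·(-0.53,-3.65) + 0.619·(0,-6.53) = (-0.2019,-5.4327)
  v8: (1-0.619)·(1.52,-3.48) + 0.619·(2.82,-5.38) = (2.3247,-4.6561)
Shoelace sum Σ(x_i·y_{i+1} − x_{i+1}·y_i):
  i=1: 3.9961·3.0442 − 2.9642·0.0248 = +12.0915 (running +12.0915)
  i=2: 2.9642·2.7962 − -1.7557·3.0442 = +13.6332 (running +25.7248)
  i=3: -1.7557·1.2243 − -3.1977·2.7962 = +6.7918 (running +32.5166)
  i=4: -3.1977·-0.2766 − -3.4062·1.2243 = +5.0549 (running +37.5715)
  i=5: -3.4062·-3.5499 − -1.7172·-0.2766 = +11.6167 (running +49.1882)
  i=6: -1.7172·-5.4327 − -0.2019·-3.5499 = +8.6120 (running +57.8002)
  i=7: -0.2019·-4.6561 − 2.3247·-5.4327 = +13.5697 (running +71.3699)
  i=8: 2.3247·0.0248 − 3.9961·-4.6561 = +18.6641 (running +90.0339)
Area = |Σ|/2 = |90.0339|/2 = 45.0170

Area at t=0.619: 45.0170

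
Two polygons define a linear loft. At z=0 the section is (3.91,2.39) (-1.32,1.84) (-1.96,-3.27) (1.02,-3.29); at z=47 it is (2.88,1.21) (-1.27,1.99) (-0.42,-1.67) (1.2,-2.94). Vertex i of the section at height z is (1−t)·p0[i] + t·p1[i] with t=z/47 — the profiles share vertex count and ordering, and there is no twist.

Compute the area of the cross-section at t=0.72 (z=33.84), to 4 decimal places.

Cross-section at t=0.72: each vertex is (1-t)·p0[i] + t·p1[i].
  v1: (1-0.72)·(3.91,2.39) + 0.72·(2.88,1.21) = (3.1684,1.5404)
  v2: (1-0.72)·(-1.32,1.84) + 0.72·(-1.27,1.99) = (-1.2840,1.9480)
  v3: (1-0.72)·(-1.96,-3.27) + 0.72·(-0.42,-1.67) = (-0.8512,-2.1180)
  v4: (1-0.72)·(1.02,-3.29) + 0.72·(1.2,-2.94) = (1.1496,-3.0380)
Shoelace sum Σ(x_i·y_{i+1} − x_{i+1}·y_i):
  i=1: 3.1684·1.9480 − -1.2840·1.5404 = +8.1499 (running +8.1499)
  i=2: -1.2840·-2.1180 − -0.8512·1.9480 = +4.3776 (running +12.5276)
  i=3: -0.8512·-3.0380 − 1.1496·-2.1180 = +5.0208 (running +17.5484)
  i=4: 1.1496·1.5404 − 3.1684·-3.0380 = +11.3964 (running +28.9448)
Area = |Σ|/2 = |28.9448|/2 = 14.4724

Area at t=0.72: 14.4724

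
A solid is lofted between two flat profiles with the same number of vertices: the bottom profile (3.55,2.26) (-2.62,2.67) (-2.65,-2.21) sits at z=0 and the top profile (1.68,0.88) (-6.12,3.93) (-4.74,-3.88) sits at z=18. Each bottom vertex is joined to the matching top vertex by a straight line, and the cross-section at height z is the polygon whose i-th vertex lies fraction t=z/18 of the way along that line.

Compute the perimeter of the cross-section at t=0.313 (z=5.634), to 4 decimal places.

Cross-section at t=0.313: each vertex is (1-t)·p0[i] + t·p1[i].
  v1: (1-0.313)·(3.55,2.26) + 0.313·(1.68,0.88) = (2.9647,1.8281)
  v2: (1-0.313)·(-2.62,2.67) + 0.313·(-6.12,3.93) = (-3.7155,3.0644)
  v3: (1-0.313)·(-2.65,-2.21) + 0.313·(-4.74,-3.88) = (-3.3042,-2.7327)
Perimeter = Σ |v_{i+1} − v_i|:
  edge 1→2: √(-6.6802² + 1.2363²) = 6.7936 (running 6.7936)
  edge 2→3: √(0.4113² + -5.7971²) = 5.8117 (running 12.6053)
  edge 3→1: √(6.2689² + 4.5608²) = 7.7524 (running 20.3577)
Perimeter = 20.3577

Perimeter at t=0.313: 20.3577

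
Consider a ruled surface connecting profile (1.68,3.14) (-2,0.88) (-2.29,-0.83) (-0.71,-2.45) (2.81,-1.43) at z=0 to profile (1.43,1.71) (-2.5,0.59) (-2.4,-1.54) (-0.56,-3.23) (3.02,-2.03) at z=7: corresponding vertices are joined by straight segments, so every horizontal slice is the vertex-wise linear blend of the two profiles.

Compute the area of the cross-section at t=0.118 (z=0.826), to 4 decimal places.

Area at t=0.118: 17.8549

Cross-section at t=0.118: each vertex is (1-t)·p0[i] + t·p1[i].
  v1: (1-0.118)·(1.68,3.14) + 0.118·(1.43,1.71) = (1.6505,2.9713)
  v2: (1-0.118)·(-2,0.88) + 0.118·(-2.5,0.59) = (-2.0590,0.8458)
  v3: (1-0.118)·(-2.29,-0.83) + 0.118·(-2.4,-1.54) = (-2.3030,-0.9138)
  v4: (1-0.118)·(-0.71,-2.45) + 0.118·(-0.56,-3.23) = (-0.6923,-2.5420)
  v5: (1-0.118)·(2.81,-1.43) + 0.118·(3.02,-2.03) = (2.8348,-1.5008)
Shoelace sum Σ(x_i·y_{i+1} − x_{i+1}·y_i):
  i=1: 1.6505·0.8458 − -2.0590·2.9713 = +7.5138 (running +7.5138)
  i=2: -2.0590·-0.9138 − -2.3030·0.8458 = +3.8293 (running +11.3431)
  i=3: -2.3030·-2.5420 − -0.6923·-0.9138 = +5.2217 (running +16.5647)
  i=4: -0.6923·-1.5008 − 2.8348·-2.5420 = +8.2451 (running +24.8099)
  i=5: 2.8348·2.9713 − 1.6505·-1.5008 = +10.8999 (running +35.7098)
Area = |Σ|/2 = |35.7098|/2 = 17.8549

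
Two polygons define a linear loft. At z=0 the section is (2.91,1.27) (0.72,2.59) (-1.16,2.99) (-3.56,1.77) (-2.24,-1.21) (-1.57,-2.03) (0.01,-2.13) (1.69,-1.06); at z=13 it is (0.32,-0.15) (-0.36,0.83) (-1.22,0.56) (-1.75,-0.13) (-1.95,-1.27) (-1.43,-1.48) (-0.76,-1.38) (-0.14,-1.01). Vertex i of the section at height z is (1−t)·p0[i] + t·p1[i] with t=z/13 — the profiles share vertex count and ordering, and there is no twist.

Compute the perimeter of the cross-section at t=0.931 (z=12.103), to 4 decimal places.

Cross-section at t=0.931: each vertex is (1-t)·p0[i] + t·p1[i].
  v1: (1-0.931)·(2.91,1.27) + 0.931·(0.32,-0.15) = (0.4987,-0.0520)
  v2: (1-0.931)·(0.72,2.59) + 0.931·(-0.36,0.83) = (-0.2855,0.9514)
  v3: (1-0.931)·(-1.16,2.99) + 0.931·(-1.22,0.56) = (-1.2159,0.7277)
  v4: (1-0.931)·(-3.56,1.77) + 0.931·(-1.75,-0.13) = (-1.8749,0.0011)
  v5: (1-0.931)·(-2.24,-1.21) + 0.931·(-1.95,-1.27) = (-1.9700,-1.2659)
  v6: (1-0.931)·(-1.57,-2.03) + 0.931·(-1.43,-1.48) = (-1.4397,-1.5179)
  v7: (1-0.931)·(0.01,-2.13) + 0.931·(-0.76,-1.38) = (-0.7069,-1.4317)
  v8: (1-0.931)·(1.69,-1.06) + 0.931·(-0.14,-1.01) = (-0.0137,-1.0134)
Perimeter = Σ |v_{i+1} − v_i|:
  edge 1→2: √(-0.7842² + 1.0035²) = 1.2735 (running 1.2735)
  edge 2→3: √(-0.9304² + -0.2238²) = 0.9569 (running 2.2304)
  edge 3→4: √(-0.6590² + -0.7266²) = 0.9809 (running 3.2114)
  edge 4→5: √(-0.0951² + -1.2670²) = 1.2705 (running 4.4819)
  edge 5→6: √(0.5303² + -0.2521²) = 0.5872 (running 5.0691)
  edge 6→7: √(0.7328² + 0.0862²) = 0.7378 (running 5.8070)
  edge 7→8: √(0.6931² + 0.4183²) = 0.8096 (running 6.6165)
  edge 8→1: √(0.5124² + 0.9614²) = 1.0895 (running 7.7060)
Perimeter = 7.7060

Perimeter at t=0.931: 7.7060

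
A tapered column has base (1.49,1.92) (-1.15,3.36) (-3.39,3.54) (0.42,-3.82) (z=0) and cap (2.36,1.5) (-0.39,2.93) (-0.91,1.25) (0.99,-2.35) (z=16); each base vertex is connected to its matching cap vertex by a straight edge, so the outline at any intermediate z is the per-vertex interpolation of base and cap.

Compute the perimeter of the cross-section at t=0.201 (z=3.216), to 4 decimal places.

Perimeter at t=0.201: 17.8479

Cross-section at t=0.201: each vertex is (1-t)·p0[i] + t·p1[i].
  v1: (1-0.201)·(1.49,1.92) + 0.201·(2.36,1.5) = (1.6649,1.8356)
  v2: (1-0.201)·(-1.15,3.36) + 0.201·(-0.39,2.93) = (-0.9972,3.2736)
  v3: (1-0.201)·(-3.39,3.54) + 0.201·(-0.91,1.25) = (-2.8915,3.0797)
  v4: (1-0.201)·(0.42,-3.82) + 0.201·(0.99,-2.35) = (0.5346,-3.5245)
Perimeter = Σ |v_{i+1} − v_i|:
  edge 1→2: √(-2.6621² + 1.4380²) = 3.0257 (running 3.0257)
  edge 2→3: √(-1.8943² + -0.1939²) = 1.9042 (running 4.9298)
  edge 3→4: √(3.4261² + -6.6042²) = 7.4400 (running 12.3699)
  edge 4→1: √(1.1303² + 5.3601²) = 5.4780 (running 17.8479)
Perimeter = 17.8479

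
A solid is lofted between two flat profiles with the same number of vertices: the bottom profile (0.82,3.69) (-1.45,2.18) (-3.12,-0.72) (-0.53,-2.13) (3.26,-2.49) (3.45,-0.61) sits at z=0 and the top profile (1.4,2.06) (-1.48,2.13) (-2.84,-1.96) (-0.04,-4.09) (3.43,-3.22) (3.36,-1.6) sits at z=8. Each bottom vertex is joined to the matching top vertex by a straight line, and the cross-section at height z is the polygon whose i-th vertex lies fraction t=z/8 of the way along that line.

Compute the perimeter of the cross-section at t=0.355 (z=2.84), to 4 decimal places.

Perimeter at t=0.355: 19.6652

Cross-section at t=0.355: each vertex is (1-t)·p0[i] + t·p1[i].
  v1: (1-0.355)·(0.82,3.69) + 0.355·(1.4,2.06) = (1.0259,3.1114)
  v2: (1-0.355)·(-1.45,2.18) + 0.355·(-1.48,2.13) = (-1.4607,2.1623)
  v3: (1-0.355)·(-3.12,-0.72) + 0.355·(-2.84,-1.96) = (-3.0206,-1.1602)
  v4: (1-0.355)·(-0.53,-2.13) + 0.355·(-0.04,-4.09) = (-0.3561,-2.8258)
  v5: (1-0.355)·(3.26,-2.49) + 0.355·(3.43,-3.22) = (3.3203,-2.7492)
  v6: (1-0.355)·(3.45,-0.61) + 0.355·(3.36,-1.6) = (3.4181,-0.9614)
Perimeter = Σ |v_{i+1} − v_i|:
  edge 1→2: √(-2.4866² + -0.9491²) = 2.6615 (running 2.6615)
  edge 2→3: √(-1.5599² + -3.3224²) = 3.6704 (running 6.3320)
  edge 3→4: √(2.6645² + -1.6656²) = 3.1423 (running 9.4743)
  edge 4→5: √(3.6764² + 0.0766²) = 3.6772 (running 13.1515)
  edge 5→6: √(0.0977² + 1.7877²) = 1.7904 (running 14.9418)
  edge 6→1: √(-2.3921² + 4.0728²) = 4.7234 (running 19.6652)
Perimeter = 19.6652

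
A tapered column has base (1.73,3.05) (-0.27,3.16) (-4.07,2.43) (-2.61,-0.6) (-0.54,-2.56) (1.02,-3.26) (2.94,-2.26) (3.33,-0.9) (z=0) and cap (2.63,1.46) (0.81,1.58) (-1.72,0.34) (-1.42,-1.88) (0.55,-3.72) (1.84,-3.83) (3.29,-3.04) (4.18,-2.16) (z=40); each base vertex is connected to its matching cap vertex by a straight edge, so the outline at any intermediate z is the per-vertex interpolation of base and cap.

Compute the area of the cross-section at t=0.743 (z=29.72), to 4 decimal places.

Cross-section at t=0.743: each vertex is (1-t)·p0[i] + t·p1[i].
  v1: (1-0.743)·(1.73,3.05) + 0.743·(2.63,1.46) = (2.3987,1.8686)
  v2: (1-0.743)·(-0.27,3.16) + 0.743·(0.81,1.58) = (0.5324,1.9861)
  v3: (1-0.743)·(-4.07,2.43) + 0.743·(-1.72,0.34) = (-2.3239,0.8771)
  v4: (1-0.743)·(-2.61,-0.6) + 0.743·(-1.42,-1.88) = (-1.7258,-1.5510)
  v5: (1-0.743)·(-0.54,-2.56) + 0.743·(0.55,-3.72) = (0.2699,-3.4219)
  v6: (1-0.743)·(1.02,-3.26) + 0.743·(1.84,-3.83) = (1.6293,-3.6835)
  v7: (1-0.743)·(2.94,-2.26) + 0.743·(3.29,-3.04) = (3.2001,-2.8395)
  v8: (1-0.743)·(3.33,-0.9) + 0.743·(4.18,-2.16) = (3.9615,-1.8362)
Shoelace sum Σ(x_i·y_{i+1} − x_{i+1}·y_i):
  i=1: 2.3987·1.9861 − 0.5324·1.8686 = +3.7690 (running +3.7690)
  i=2: 0.5324·0.8771 − -2.3239·1.9861 = +5.0825 (running +8.8516)
  i=3: -2.3239·-1.5510 − -1.7258·0.8771 = +5.1183 (running +13.9699)
  i=4: -1.7258·-3.4219 − 0.2699·-1.5510 = +6.3242 (running +20.2940)
  i=5: 0.2699·-3.6835 − 1.6293·-3.4219 = +4.5811 (running +24.8751)
  i=6: 1.6293·-2.8395 − 3.2001·-3.6835 = +7.1611 (running +32.0362)
  i=7: 3.2001·-1.8362 − 3.9615·-2.8395 = +5.3731 (running +37.4093)
  i=8: 3.9615·1.8686 − 2.3987·-1.8362 = +11.8071 (running +49.2164)
Area = |Σ|/2 = |49.2164|/2 = 24.6082

Area at t=0.743: 24.6082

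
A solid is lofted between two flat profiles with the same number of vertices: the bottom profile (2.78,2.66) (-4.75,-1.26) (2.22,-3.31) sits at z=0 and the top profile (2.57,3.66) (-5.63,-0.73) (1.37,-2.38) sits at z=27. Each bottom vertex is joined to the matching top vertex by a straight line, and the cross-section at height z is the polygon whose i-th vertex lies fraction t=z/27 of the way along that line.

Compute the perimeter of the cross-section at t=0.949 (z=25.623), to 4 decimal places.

Perimeter at t=0.949: 22.6031

Cross-section at t=0.949: each vertex is (1-t)·p0[i] + t·p1[i].
  v1: (1-0.949)·(2.78,2.66) + 0.949·(2.57,3.66) = (2.5807,3.6090)
  v2: (1-0.949)·(-4.75,-1.26) + 0.949·(-5.63,-0.73) = (-5.5851,-0.7570)
  v3: (1-0.949)·(2.22,-3.31) + 0.949·(1.37,-2.38) = (1.4134,-2.4274)
Perimeter = Σ |v_{i+1} − v_i|:
  edge 1→2: √(-8.1658² + -4.3660²) = 9.2598 (running 9.2598)
  edge 2→3: √(6.9985² + -1.6704²) = 7.1951 (running 16.4548)
  edge 3→1: √(1.1674² + 6.0364²) = 6.1483 (running 22.6031)
Perimeter = 22.6031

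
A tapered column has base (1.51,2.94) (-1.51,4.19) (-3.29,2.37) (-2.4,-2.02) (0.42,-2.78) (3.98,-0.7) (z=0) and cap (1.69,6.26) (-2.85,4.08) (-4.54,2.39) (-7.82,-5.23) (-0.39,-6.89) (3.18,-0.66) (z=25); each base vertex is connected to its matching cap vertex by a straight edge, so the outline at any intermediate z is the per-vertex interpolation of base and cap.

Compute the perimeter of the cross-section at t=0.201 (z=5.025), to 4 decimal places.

Cross-section at t=0.201: each vertex is (1-t)·p0[i] + t·p1[i].
  v1: (1-0.201)·(1.51,2.94) + 0.201·(1.69,6.26) = (1.5462,3.6073)
  v2: (1-0.201)·(-1.51,4.19) + 0.201·(-2.85,4.08) = (-1.7793,4.1679)
  v3: (1-0.201)·(-3.29,2.37) + 0.201·(-4.54,2.39) = (-3.5412,2.3740)
  v4: (1-0.201)·(-2.4,-2.02) + 0.201·(-7.82,-5.23) = (-3.4894,-2.6652)
  v5: (1-0.201)·(0.42,-2.78) + 0.201·(-0.39,-6.89) = (0.2572,-3.6061)
  v6: (1-0.201)·(3.98,-0.7) + 0.201·(3.18,-0.66) = (3.8192,-0.6920)
Perimeter = Σ |v_{i+1} − v_i|:
  edge 1→2: √(-3.3255² + 0.5606²) = 3.3724 (running 3.3724)
  edge 2→3: √(-1.7619² + -1.7939²) = 2.5144 (running 5.8869)
  edge 3→4: √(0.0518² + -5.0392²) = 5.0395 (running 10.9263)
  edge 4→5: √(3.7466² + -0.9409²) = 3.8629 (running 14.7893)
  edge 5→6: √(3.5620² + 2.9141²) = 4.6022 (running 19.3915)
  edge 6→1: √(-2.2730² + 4.2993²) = 4.8632 (running 24.2547)
Perimeter = 24.2547

Perimeter at t=0.201: 24.2547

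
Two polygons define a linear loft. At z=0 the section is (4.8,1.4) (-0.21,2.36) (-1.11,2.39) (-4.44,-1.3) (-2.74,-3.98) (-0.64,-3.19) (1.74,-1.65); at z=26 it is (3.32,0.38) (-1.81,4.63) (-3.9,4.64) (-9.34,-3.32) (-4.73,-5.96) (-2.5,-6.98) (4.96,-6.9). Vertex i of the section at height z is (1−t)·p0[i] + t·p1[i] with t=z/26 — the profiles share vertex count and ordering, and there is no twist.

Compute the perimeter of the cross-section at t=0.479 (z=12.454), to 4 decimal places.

Cross-section at t=0.479: each vertex is (1-t)·p0[i] + t·p1[i].
  v1: (1-0.479)·(4.8,1.4) + 0.479·(3.32,0.38) = (4.0911,0.9114)
  v2: (1-0.479)·(-0.21,2.36) + 0.479·(-1.81,4.63) = (-0.9764,3.4473)
  v3: (1-0.479)·(-1.11,2.39) + 0.479·(-3.9,4.64) = (-2.4464,3.4677)
  v4: (1-0.479)·(-4.44,-1.3) + 0.479·(-9.34,-3.32) = (-6.7871,-2.2676)
  v5: (1-0.479)·(-2.74,-3.98) + 0.479·(-4.73,-5.96) = (-3.6932,-4.9284)
  v6: (1-0.479)·(-0.64,-3.19) + 0.479·(-2.5,-6.98) = (-1.5309,-5.0054)
  v7: (1-0.479)·(1.74,-1.65) + 0.479·(4.96,-6.9) = (3.2824,-4.1647)
Perimeter = Σ |v_{i+1} − v_i|:
  edge 1→2: √(-5.0675² + 2.5359²) = 5.6666 (running 5.6666)
  edge 2→3: √(-1.4700² + 0.0204²) = 1.4702 (running 7.1367)
  edge 3→4: √(-4.3407² + -5.7353²) = 7.1927 (running 14.3295)
  edge 4→5: √(3.0939² + -2.6608²) = 4.0807 (running 18.4102)
  edge 5→6: √(2.1623² + -0.0770²) = 2.1636 (running 20.5738)
  edge 6→7: √(4.8133² + 0.8407²) = 4.8862 (running 25.4600)
  edge 7→1: √(0.8087² + 5.0762²) = 5.1402 (running 30.6002)
Perimeter = 30.6002

Perimeter at t=0.479: 30.6002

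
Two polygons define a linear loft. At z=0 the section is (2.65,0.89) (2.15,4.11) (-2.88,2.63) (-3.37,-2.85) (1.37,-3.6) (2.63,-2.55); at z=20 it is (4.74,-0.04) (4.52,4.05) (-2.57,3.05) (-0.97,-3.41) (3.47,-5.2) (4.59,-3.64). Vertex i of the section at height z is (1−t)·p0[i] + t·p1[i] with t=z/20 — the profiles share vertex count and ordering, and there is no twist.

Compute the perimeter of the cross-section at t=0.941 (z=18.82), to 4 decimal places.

Cross-section at t=0.941: each vertex is (1-t)·p0[i] + t·p1[i].
  v1: (1-0.941)·(2.65,0.89) + 0.941·(4.74,-0.04) = (4.6167,0.0149)
  v2: (1-0.941)·(2.15,4.11) + 0.941·(4.52,4.05) = (4.3802,4.0535)
  v3: (1-0.941)·(-2.88,2.63) + 0.941·(-2.57,3.05) = (-2.5883,3.0252)
  v4: (1-0.941)·(-3.37,-2.85) + 0.941·(-0.97,-3.41) = (-1.1116,-3.3770)
  v5: (1-0.941)·(1.37,-3.6) + 0.941·(3.47,-5.2) = (3.3461,-5.1056)
  v6: (1-0.941)·(2.63,-2.55) + 0.941·(4.59,-3.64) = (4.4744,-3.5757)
Perimeter = Σ |v_{i+1} − v_i|:
  edge 1→2: √(-0.2365² + 4.0387²) = 4.0456 (running 4.0456)
  edge 2→3: √(-6.9685² + -1.0283²) = 7.0439 (running 11.0895)
  edge 3→4: √(1.4767² + -6.4022²) = 6.5703 (running 17.6598)
  edge 4→5: √(4.4577² + -1.7286²) = 4.7811 (running 22.4409)
  edge 5→6: √(1.1283² + 1.5299²) = 1.9009 (running 24.3419)
  edge 6→1: √(0.1423² + 3.5906²) = 3.5934 (running 27.9353)
Perimeter = 27.9353

Perimeter at t=0.941: 27.9353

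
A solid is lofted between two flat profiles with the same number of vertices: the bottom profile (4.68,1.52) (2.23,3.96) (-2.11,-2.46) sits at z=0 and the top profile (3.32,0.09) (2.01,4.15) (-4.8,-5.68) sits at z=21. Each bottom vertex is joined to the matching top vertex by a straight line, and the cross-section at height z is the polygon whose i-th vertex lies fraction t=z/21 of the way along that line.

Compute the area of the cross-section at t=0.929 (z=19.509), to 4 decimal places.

Area at t=0.929: 19.7548

Cross-section at t=0.929: each vertex is (1-t)·p0[i] + t·p1[i].
  v1: (1-0.929)·(4.68,1.52) + 0.929·(3.32,0.09) = (3.4166,0.1915)
  v2: (1-0.929)·(2.23,3.96) + 0.929·(2.01,4.15) = (2.0256,4.1365)
  v3: (1-0.929)·(-2.11,-2.46) + 0.929·(-4.8,-5.68) = (-4.6090,-5.4514)
Shoelace sum Σ(x_i·y_{i+1} − x_{i+1}·y_i):
  i=1: 3.4166·4.1365 − 2.0256·0.1915 = +13.7447 (running +13.7447)
  i=2: 2.0256·-5.4514 − -4.6090·4.1365 = +8.0228 (running +21.7675)
  i=3: -4.6090·0.1915 − 3.4166·-5.4514 = +17.7422 (running +39.5097)
Area = |Σ|/2 = |39.5097|/2 = 19.7548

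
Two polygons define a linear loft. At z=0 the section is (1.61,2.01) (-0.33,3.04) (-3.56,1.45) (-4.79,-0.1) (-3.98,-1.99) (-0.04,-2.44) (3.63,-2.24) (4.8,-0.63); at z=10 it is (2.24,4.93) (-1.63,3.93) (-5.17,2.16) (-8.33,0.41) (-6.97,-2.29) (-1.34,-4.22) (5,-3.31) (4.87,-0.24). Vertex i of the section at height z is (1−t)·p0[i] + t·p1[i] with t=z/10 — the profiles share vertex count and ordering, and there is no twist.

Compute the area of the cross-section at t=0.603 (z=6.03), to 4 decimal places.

Area at t=0.603: 60.7731

Cross-section at t=0.603: each vertex is (1-t)·p0[i] + t·p1[i].
  v1: (1-0.603)·(1.61,2.01) + 0.603·(2.24,4.93) = (1.9899,3.7708)
  v2: (1-0.603)·(-0.33,3.04) + 0.603·(-1.63,3.93) = (-1.1139,3.5767)
  v3: (1-0.603)·(-3.56,1.45) + 0.603·(-5.17,2.16) = (-4.5308,1.8781)
  v4: (1-0.603)·(-4.79,-0.1) + 0.603·(-8.33,0.41) = (-6.9246,0.2075)
  v5: (1-0.603)·(-3.98,-1.99) + 0.603·(-6.97,-2.29) = (-5.7830,-2.1709)
  v6: (1-0.603)·(-0.04,-2.44) + 0.603·(-1.34,-4.22) = (-0.8239,-3.5133)
  v7: (1-0.603)·(3.63,-2.24) + 0.603·(5,-3.31) = (4.4561,-2.8852)
  v8: (1-0.603)·(4.8,-0.63) + 0.603·(4.87,-0.24) = (4.8422,-0.3948)
Shoelace sum Σ(x_i·y_{i+1} − x_{i+1}·y_i):
  i=1: 1.9899·3.5767 − -1.1139·3.7708 = +11.3174 (running +11.3174)
  i=2: -1.1139·1.8781 − -4.5308·3.5767 = +14.1132 (running +25.4307)
  i=3: -4.5308·0.2075 − -6.9246·1.8781 = +12.0651 (running +37.4957)
  i=4: -6.9246·-2.1709 − -5.7830·0.2075 = +16.2328 (running +53.7285)
  i=5: -5.7830·-3.5133 − -0.8239·-2.1709 = +18.5289 (running +72.2575)
  i=6: -0.8239·-2.8852 − 4.4561·-3.5133 = +18.0330 (running +90.2904)
  i=7: 4.4561·-0.3948 − 4.8422·-2.8852 = +12.2114 (running +102.5018)
  i=8: 4.8422·3.7708 − 1.9899·-0.3948 = +19.0445 (running +121.5463)
Area = |Σ|/2 = |121.5463|/2 = 60.7731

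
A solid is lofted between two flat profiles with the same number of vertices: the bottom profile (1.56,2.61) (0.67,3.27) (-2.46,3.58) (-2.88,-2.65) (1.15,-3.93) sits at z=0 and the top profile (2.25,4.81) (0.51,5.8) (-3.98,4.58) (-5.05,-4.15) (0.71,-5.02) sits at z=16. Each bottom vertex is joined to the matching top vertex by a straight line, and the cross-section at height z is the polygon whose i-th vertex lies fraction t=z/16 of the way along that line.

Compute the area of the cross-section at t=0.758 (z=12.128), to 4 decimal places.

Area at t=0.758: 50.4497

Cross-section at t=0.758: each vertex is (1-t)·p0[i] + t·p1[i].
  v1: (1-0.758)·(1.56,2.61) + 0.758·(2.25,4.81) = (2.0830,4.2776)
  v2: (1-0.758)·(0.67,3.27) + 0.758·(0.51,5.8) = (0.5487,5.1877)
  v3: (1-0.758)·(-2.46,3.58) + 0.758·(-3.98,4.58) = (-3.6122,4.3380)
  v4: (1-0.758)·(-2.88,-2.65) + 0.758·(-5.05,-4.15) = (-4.5249,-3.7870)
  v5: (1-0.758)·(1.15,-3.93) + 0.758·(0.71,-5.02) = (0.8165,-4.7562)
Shoelace sum Σ(x_i·y_{i+1} − x_{i+1}·y_i):
  i=1: 2.0830·5.1877 − 0.5487·4.2776 = +8.4590 (running +8.4590)
  i=2: 0.5487·4.3380 − -3.6122·5.1877 = +21.1193 (running +29.5783)
  i=3: -3.6122·-3.7870 − -4.5249·4.3380 = +33.3081 (running +62.8863)
  i=4: -4.5249·-4.7562 − 0.8165·-3.7870 = +24.6132 (running +87.4996)
  i=5: 0.8165·4.2776 − 2.0830·-4.7562 = +13.3999 (running +100.8995)
Area = |Σ|/2 = |100.8995|/2 = 50.4497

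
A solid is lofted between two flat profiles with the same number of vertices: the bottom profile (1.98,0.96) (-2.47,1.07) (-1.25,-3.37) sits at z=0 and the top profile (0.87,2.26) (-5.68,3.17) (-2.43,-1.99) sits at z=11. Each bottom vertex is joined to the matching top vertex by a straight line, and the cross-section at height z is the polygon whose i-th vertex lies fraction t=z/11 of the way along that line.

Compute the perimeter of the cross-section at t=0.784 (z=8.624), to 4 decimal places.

Cross-section at t=0.784: each vertex is (1-t)·p0[i] + t·p1[i].
  v1: (1-0.784)·(1.98,0.96) + 0.784·(0.87,2.26) = (1.1098,1.9792)
  v2: (1-0.784)·(-2.47,1.07) + 0.784·(-5.68,3.17) = (-4.9866,2.7164)
  v3: (1-0.784)·(-1.25,-3.37) + 0.784·(-2.43,-1.99) = (-2.1751,-2.2881)
Perimeter = Σ |v_{i+1} − v_i|:
  edge 1→2: √(-6.0964² + 0.7372²) = 6.1408 (running 6.1408)
  edge 2→3: √(2.8115² + -5.0045²) = 5.7402 (running 11.8810)
  edge 3→1: √(3.2849² + 4.2673²) = 5.3852 (running 17.2661)
Perimeter = 17.2661

Perimeter at t=0.784: 17.2661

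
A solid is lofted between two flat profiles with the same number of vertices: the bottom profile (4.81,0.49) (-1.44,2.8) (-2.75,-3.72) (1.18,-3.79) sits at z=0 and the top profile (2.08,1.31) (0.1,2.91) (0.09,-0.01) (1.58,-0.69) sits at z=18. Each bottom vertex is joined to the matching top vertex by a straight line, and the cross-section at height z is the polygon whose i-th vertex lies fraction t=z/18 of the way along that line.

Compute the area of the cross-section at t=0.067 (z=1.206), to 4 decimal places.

Area at t=0.067: 28.0687

Cross-section at t=0.067: each vertex is (1-t)·p0[i] + t·p1[i].
  v1: (1-0.067)·(4.81,0.49) + 0.067·(2.08,1.31) = (4.6271,0.5449)
  v2: (1-0.067)·(-1.44,2.8) + 0.067·(0.1,2.91) = (-1.3368,2.8074)
  v3: (1-0.067)·(-2.75,-3.72) + 0.067·(0.09,-0.01) = (-2.5597,-3.4714)
  v4: (1-0.067)·(1.18,-3.79) + 0.067·(1.58,-0.69) = (1.2068,-3.5823)
Shoelace sum Σ(x_i·y_{i+1} − x_{i+1}·y_i):
  i=1: 4.6271·2.8074 − -1.3368·0.5449 = +13.7184 (running +13.7184)
  i=2: -1.3368·-3.4714 − -2.5597·2.8074 = +11.8268 (running +25.5452)
  i=3: -2.5597·-3.5823 − 1.2068·-3.4714 = +13.3590 (running +38.9042)
  i=4: 1.2068·0.5449 − 4.6271·-3.5823 = +17.2333 (running +56.1375)
Area = |Σ|/2 = |56.1375|/2 = 28.0687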